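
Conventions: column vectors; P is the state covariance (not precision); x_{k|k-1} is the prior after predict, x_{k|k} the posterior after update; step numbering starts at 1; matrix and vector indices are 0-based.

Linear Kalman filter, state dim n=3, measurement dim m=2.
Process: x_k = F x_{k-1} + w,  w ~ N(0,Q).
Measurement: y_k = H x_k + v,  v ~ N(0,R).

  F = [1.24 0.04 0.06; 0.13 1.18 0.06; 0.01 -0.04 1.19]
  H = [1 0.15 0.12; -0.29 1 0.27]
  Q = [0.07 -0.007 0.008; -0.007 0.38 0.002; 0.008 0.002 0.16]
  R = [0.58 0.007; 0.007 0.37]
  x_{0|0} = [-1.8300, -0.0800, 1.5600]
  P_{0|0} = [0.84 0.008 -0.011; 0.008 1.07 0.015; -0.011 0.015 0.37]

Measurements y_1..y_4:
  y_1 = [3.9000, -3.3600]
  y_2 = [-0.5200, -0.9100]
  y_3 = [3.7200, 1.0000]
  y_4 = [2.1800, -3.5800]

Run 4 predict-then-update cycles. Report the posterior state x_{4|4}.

step 1: x^-=[-2.1788, -0.2387, 1.8413]  P^-=[1.3639 0.1922 0.0272; 0.1922 1.8898 -0.0016; 0.0272 -0.0016 0.6841]  S=[2.0603 0.1071; 0.1071 2.3078]  K=[0.6836 -0.1166; 0.1899 0.7857; 0.0491 0.0736]  nu=[5.8936, -4.2503]  x^+=[2.3458, -2.4589, 1.8176]  P^+=[0.3867 0.0810 -0.0269; 0.0810 0.3588 -0.1600; -0.0269 -0.1600 0.6658]
step 2: x^-=[2.9195, -2.4875, 2.2848]  P^-=[0.6709 0.1798 0.0088; 0.1798 0.8902 -0.1948; 0.0088 -0.1948 1.1180]  S=[1.3360 0.1249; 0.1249 1.1873]  K=[0.5293 -0.0662; 0.1567 0.6451; 0.0777 0.0798]  nu=[-3.3406, 1.8073]  x^+=[1.0318, -1.8450, 2.1696]  P^+=[0.3001 0.0783 -0.0445; 0.0783 0.3381 -0.2800; -0.0445 -0.2800 1.1008]
step 3: x^-=[1.3358, -1.9128, 2.6659]  P^-=[0.5358 0.1521 0.0076; 0.1521 0.8435 -0.3339; 0.0076 -0.3339 1.7450]  S=[1.1953 0.1283; 0.1283 1.1160]  K=[0.4741 -0.0556; 0.1330 0.6202; 0.1282 0.1062]  nu=[2.3512, 2.5804]  x^+=[2.3069, 0.0002, 3.2415]  P^+=[0.2705 0.0785 -0.0640; 0.0785 0.3719 -0.4398; -0.0640 -0.4398 1.7092]
step 4: x^-=[3.0550, 0.4946, 3.8805]  P^-=[0.4888 0.1381 0.0146; 0.1381 0.8694 -0.5192; 0.0146 -0.5192 2.6213]  S=[1.1523 0.1327; 0.1327 1.1089]  K=[0.4498 -0.0536; 0.1088 0.6085; 0.2017 0.1421]  nu=[-1.4148, -4.2363]  x^+=[2.6457, -2.2371, 2.9931]  P^+=[0.2588 0.0823 -0.0886; 0.0823 0.4276 -0.6587; -0.0886 -0.6587 2.5445]

x_post = [2.6457, -2.2371, 2.9931]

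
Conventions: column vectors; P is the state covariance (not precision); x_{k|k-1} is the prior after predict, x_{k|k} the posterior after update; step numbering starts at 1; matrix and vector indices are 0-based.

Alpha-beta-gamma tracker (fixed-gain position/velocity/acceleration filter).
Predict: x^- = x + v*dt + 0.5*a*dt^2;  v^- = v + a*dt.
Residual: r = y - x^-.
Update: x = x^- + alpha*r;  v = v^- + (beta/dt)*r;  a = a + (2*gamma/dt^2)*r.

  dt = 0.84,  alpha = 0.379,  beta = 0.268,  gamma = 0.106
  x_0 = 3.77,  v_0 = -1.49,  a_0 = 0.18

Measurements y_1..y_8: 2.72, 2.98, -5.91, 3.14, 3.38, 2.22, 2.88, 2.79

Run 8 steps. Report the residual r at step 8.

step 1: x_pred=2.5819  r=0.1381  x^+=2.6342  v^+=-1.2947  a^+=0.2215
step 2: x_pred=1.6248  r=1.3552  x^+=2.1384  v^+=-0.6763  a^+=0.6287
step 3: x_pred=1.7921  r=-7.7021  x^+=-1.1270  v^+=-2.6056  a^+=-1.6855
step 4: x_pred=-3.9103  r=7.0503  x^+=-1.2382  v^+=-1.7720  a^+=0.4328
step 5: x_pred=-2.5740  r=5.9540  x^+=-0.3174  v^+=0.4912  a^+=2.2217
step 6: x_pred=0.8790  r=1.3410  x^+=1.3872  v^+=2.7853  a^+=2.6246
step 7: x_pred=4.6529  r=-1.7729  x^+=3.9809  v^+=4.4244  a^+=2.0920
step 8: x_pred=8.4355  r=-5.6455  x^+=6.2958  v^+=4.3805  a^+=0.3958

resid = -5.6455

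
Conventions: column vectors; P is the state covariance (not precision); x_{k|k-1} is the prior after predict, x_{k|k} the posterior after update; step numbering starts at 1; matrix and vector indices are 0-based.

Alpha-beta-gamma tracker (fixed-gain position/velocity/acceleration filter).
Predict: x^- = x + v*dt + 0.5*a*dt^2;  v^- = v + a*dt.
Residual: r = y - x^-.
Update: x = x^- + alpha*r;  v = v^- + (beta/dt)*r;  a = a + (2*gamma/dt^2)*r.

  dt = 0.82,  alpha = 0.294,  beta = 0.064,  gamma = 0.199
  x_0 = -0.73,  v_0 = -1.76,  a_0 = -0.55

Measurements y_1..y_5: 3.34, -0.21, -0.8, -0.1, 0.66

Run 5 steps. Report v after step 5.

v_post = 4.6539

step 1: x_pred=-2.3581  r=5.6981  x^+=-0.6829  v^+=-1.7663  a^+=2.8228
step 2: x_pred=-1.1822  r=0.9722  x^+=-0.8964  v^+=0.6243  a^+=3.3982
step 3: x_pred=0.7580  r=-1.5580  x^+=0.3000  v^+=3.2892  a^+=2.4760
step 4: x_pred=3.8296  r=-3.9296  x^+=2.6743  v^+=5.0128  a^+=0.1501
step 5: x_pred=6.8352  r=-6.1752  x^+=5.0197  v^+=4.6539  a^+=-3.5051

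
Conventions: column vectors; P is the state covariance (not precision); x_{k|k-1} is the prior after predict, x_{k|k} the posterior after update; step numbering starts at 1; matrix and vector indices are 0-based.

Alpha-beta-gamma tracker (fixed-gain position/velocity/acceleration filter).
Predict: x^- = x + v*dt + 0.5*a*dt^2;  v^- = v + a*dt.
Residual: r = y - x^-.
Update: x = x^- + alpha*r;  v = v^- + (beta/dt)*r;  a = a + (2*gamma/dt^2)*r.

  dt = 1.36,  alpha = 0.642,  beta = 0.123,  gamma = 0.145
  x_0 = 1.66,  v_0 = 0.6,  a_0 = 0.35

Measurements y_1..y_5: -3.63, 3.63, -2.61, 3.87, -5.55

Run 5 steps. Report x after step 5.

step 1: x_pred=2.7997  r=-6.4297  x^+=-1.3282  v^+=0.4945  a^+=-0.6581
step 2: x_pred=-1.2643  r=4.8943  x^+=1.8778  v^+=0.0421  a^+=0.1093
step 3: x_pred=2.0362  r=-4.6462  x^+=-0.9467  v^+=-0.2295  a^+=-0.6192
step 4: x_pred=-1.8314  r=5.7014  x^+=1.8289  v^+=-0.5560  a^+=0.2747
step 5: x_pred=1.3268  r=-6.8768  x^+=-3.0881  v^+=-0.8043  a^+=-0.8035

x_post = -3.0881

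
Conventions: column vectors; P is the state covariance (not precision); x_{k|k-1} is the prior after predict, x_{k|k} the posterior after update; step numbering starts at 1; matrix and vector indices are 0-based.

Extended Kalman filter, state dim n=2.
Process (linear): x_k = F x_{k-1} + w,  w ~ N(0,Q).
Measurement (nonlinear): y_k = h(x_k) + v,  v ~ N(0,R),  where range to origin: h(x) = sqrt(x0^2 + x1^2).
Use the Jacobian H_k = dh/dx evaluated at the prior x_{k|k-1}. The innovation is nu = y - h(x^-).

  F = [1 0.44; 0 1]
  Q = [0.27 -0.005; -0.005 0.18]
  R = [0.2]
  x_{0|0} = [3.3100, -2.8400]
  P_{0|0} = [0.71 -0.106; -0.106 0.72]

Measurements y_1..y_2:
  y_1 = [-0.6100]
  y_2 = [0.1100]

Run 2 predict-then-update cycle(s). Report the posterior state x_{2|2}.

x_post = [0.0909, -0.1244]

step 1: x^-=[2.0604, -2.8400]  P^-=[1.0261 0.2058; 0.2058 0.9000]  H_jac=[0.5872 -0.8094]  S=[0.9478]  K=[0.4600; -0.6411]  nu=[-4.1187]  x^+=[0.1659, -0.1997]  P^+=[0.8256 0.4853; 0.4853 0.5105]
step 2: x^-=[0.0781, -0.1997]  P^-=[1.6215 0.7049; 0.7049 0.6905]  H_jac=[0.3641 -0.9314]  S=[0.5358]  K=[-0.1235; -0.7212]  nu=[-0.1044]  x^+=[0.0909, -0.1244]  P^+=[1.6133 0.6572; 0.6572 0.4118]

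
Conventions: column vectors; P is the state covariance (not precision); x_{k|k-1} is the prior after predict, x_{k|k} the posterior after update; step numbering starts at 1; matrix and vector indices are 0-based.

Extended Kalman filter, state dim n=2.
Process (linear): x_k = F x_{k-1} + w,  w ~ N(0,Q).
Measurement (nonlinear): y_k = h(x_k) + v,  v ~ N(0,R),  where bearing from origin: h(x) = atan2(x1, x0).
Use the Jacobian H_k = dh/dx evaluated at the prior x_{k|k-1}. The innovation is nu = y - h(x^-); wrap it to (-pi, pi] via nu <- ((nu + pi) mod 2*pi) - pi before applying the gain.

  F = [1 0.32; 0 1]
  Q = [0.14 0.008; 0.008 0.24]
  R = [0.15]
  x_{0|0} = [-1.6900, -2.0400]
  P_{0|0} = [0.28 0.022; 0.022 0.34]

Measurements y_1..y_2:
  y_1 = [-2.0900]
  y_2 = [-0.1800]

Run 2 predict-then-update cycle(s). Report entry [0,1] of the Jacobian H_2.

H_jac[0,1] = -0.2154

step 1: x^-=[-2.3428, -2.0400]  P^-=[0.4689 0.1388; 0.1388 0.5800]  H_jac=[0.2114 -0.2428]  S=[0.1909]  K=[0.3427; -0.5839]  nu=[0.3352]  x^+=[-2.2279, -2.2357]  P^+=[0.4465 0.1770; 0.1770 0.5149]
step 2: x^-=[-2.9434, -2.2357]  P^-=[0.7525 0.3498; 0.3498 0.7549]  H_jac=[0.1636 -0.2154]  S=[0.1805]  K=[0.2647; -0.5839]  nu=[2.3120]  x^+=[-2.3314, -3.5856]  P^+=[0.7398 0.3777; 0.3777 0.6934]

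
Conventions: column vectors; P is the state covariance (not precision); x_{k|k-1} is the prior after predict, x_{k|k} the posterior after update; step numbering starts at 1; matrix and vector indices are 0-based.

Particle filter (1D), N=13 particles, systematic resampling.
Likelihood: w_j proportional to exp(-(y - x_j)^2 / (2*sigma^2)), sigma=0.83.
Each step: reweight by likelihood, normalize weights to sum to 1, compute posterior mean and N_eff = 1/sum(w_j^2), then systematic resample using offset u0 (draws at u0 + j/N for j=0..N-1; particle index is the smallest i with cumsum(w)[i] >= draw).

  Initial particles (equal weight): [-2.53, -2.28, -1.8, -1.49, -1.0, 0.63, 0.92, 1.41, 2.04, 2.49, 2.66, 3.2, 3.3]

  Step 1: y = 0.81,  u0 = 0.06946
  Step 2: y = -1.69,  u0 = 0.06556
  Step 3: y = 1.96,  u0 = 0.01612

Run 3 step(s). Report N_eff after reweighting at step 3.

N_eff = 11.1030

step 1: w=[0.0001, 0.0003, 0.0021, 0.0063, 0.0270, 0.2845, 0.2887, 0.2243, 0.0971, 0.0376, 0.0243, 0.0046, 0.0032]  mean=1.1018  Neff=4.4089  idx=[5, 5, 5, 5, 6, 6, 6, 6, 7, 7, 8, 8, 11]
step 2: w=[0.1813, 0.1813, 0.1813, 0.1813, 0.0642, 0.0642, 0.0642, 0.0642, 0.0084, 0.0084, 0.0004, 0.0004, 0.0000]  mean=0.7187  Neff=6.7474  idx=[0, 0, 1, 1, 2, 2, 2, 3, 3, 4, 5, 6, 8]
step 3: w=[0.0594, 0.0594, 0.0594, 0.0594, 0.0594, 0.0594, 0.0594, 0.0594, 0.0594, 0.0978, 0.0978, 0.0978, 0.1721]  mean=0.8494  Neff=11.1030  idx=[0, 1, 2, 4, 5, 6, 8, 9, 9, 10, 11, 12, 12]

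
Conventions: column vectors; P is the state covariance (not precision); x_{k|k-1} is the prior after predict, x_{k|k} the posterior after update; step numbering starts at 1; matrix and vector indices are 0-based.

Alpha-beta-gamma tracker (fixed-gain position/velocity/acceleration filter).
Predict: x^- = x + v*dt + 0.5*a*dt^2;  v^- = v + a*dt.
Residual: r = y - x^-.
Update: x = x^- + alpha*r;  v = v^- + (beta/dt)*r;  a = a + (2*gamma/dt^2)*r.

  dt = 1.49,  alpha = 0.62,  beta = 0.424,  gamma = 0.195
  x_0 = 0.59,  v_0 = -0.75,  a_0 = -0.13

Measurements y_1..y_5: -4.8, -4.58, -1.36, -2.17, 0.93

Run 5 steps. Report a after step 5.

step 1: x_pred=-0.6718  r=-4.1282  x^+=-3.2313  v^+=-2.1184  a^+=-0.8552
step 2: x_pred=-7.3371  r=2.7571  x^+=-5.6277  v^+=-2.6081  a^+=-0.3709
step 3: x_pred=-9.9254  r=8.5654  x^+=-4.6149  v^+=-0.7233  a^+=1.1338
step 4: x_pred=-4.4340  r=2.2640  x^+=-3.0303  v^+=1.6103  a^+=1.5315
step 5: x_pred=1.0691  r=-0.1391  x^+=0.9829  v^+=3.8527  a^+=1.5071

a_post = 1.5071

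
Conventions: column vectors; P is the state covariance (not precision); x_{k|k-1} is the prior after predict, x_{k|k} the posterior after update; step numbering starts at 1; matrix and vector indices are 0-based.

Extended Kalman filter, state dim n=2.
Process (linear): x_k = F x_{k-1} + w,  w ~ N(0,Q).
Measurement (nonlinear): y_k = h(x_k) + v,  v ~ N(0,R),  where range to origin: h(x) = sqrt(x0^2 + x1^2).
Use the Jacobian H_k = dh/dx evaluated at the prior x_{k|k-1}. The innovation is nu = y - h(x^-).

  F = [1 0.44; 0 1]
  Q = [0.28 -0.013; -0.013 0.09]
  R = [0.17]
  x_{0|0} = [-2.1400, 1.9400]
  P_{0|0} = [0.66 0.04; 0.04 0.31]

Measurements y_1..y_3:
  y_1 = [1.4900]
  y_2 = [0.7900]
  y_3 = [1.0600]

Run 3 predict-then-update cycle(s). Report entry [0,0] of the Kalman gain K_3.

step 1: x^-=[-1.2864, 1.9400]  P^-=[1.0352 0.1634; 0.1634 0.4000]  H_jac=[-0.5526 0.8334]  S=[0.6135]  K=[-0.7106; 0.3962]  nu=[-0.8378]  x^+=[-0.6911, 1.6081]  P^+=[0.7255 0.3361; 0.3361 0.3037]
step 2: x^-=[0.0164, 1.6081]  P^-=[1.3600 0.4567; 0.4567 0.3937]  H_jac=[0.0102 0.9999]  S=[0.5731]  K=[0.8211; 0.6950]  nu=[-0.8182]  x^+=[-0.6554, 1.0394]  P^+=[0.9736 0.1297; 0.1297 0.1168]
step 3: x^-=[-0.1980, 1.0394]  P^-=[1.3903 0.1681; 0.1681 0.2068]  H_jac=[-0.1872 0.9823]  S=[0.3565]  K=[-0.2668; 0.4817]  nu=[0.0019]  x^+=[-0.1985, 1.0403]  P^+=[1.3650 0.2139; 0.2139 0.1241]

K[0,0] = -0.2668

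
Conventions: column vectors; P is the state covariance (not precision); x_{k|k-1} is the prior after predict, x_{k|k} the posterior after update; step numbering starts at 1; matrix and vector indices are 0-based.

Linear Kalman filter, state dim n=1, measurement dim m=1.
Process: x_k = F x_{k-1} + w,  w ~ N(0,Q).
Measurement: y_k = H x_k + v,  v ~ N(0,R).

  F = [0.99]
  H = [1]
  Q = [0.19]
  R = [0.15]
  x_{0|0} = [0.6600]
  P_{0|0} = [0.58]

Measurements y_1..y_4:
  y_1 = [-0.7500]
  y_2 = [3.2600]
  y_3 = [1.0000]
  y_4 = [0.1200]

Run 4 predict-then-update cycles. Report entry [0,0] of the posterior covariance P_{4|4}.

step 1: x^-=[0.6534]  P^-=[0.7585]  S=[0.9085]  K=[0.8349]  nu=[-1.4034]  x^+=[-0.5183]  P^+=[0.1252]
step 2: x^-=[-0.5131]  P^-=[0.3127]  S=[0.4627]  K=[0.6758]  nu=[3.7731]  x^+=[2.0369]  P^+=[0.1014]
step 3: x^-=[2.0166]  P^-=[0.2894]  S=[0.4394]  K=[0.6586]  nu=[-1.0166]  x^+=[1.3471]  P^+=[0.0988]
step 4: x^-=[1.3336]  P^-=[0.2868]  S=[0.4368]  K=[0.6566]  nu=[-1.2136]  x^+=[0.5367]  P^+=[0.0985]

P_post[0,0] = 0.0985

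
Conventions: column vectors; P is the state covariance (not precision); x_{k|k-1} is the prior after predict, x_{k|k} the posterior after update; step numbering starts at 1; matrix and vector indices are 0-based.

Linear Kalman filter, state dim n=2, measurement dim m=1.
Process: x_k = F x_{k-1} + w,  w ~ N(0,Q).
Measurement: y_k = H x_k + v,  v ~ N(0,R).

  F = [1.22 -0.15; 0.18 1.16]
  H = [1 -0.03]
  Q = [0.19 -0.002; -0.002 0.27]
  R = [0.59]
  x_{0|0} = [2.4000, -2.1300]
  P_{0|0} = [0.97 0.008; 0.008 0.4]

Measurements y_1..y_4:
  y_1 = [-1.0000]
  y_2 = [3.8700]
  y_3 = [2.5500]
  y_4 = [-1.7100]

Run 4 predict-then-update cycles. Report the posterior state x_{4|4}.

x_post = [0.7563, -0.5956]

step 1: x^-=[3.2475, -2.0388]  P^-=[1.6398 0.1525; 0.1525 0.8430]  S=[2.2214]  K=[0.7361; 0.0573]  nu=[-4.3087]  x^+=[0.0758, -2.2856]  P^+=[0.4361 0.0589; 0.0589 0.8357]
step 2: x^-=[0.4353, -2.6376]  P^-=[0.8363 0.0301; 0.0301 1.4333]  S=[1.4258]  K=[0.5859; -0.0091]  nu=[3.3556]  x^+=[2.4014, -2.6681]  P^+=[0.3468 0.0376; 0.0376 1.4331]
step 3: x^-=[3.3299, -2.6627]  P^-=[0.7247 -0.1230; -0.1230 2.2254]  S=[1.3241]  K=[0.5501; -0.1433]  nu=[-0.8598]  x^+=[2.8569, -2.5395]  P^+=[0.3240 -0.0186; -0.0186 2.1982]
step 4: x^-=[3.8664, -2.4316]  P^-=[0.7285 -0.3391; -0.3391 3.2306]  S=[1.3418]  K=[0.5505; -0.3250]  nu=[-5.6494]  x^+=[0.7563, -0.5956]  P^+=[0.3218 -0.0991; -0.0991 3.0889]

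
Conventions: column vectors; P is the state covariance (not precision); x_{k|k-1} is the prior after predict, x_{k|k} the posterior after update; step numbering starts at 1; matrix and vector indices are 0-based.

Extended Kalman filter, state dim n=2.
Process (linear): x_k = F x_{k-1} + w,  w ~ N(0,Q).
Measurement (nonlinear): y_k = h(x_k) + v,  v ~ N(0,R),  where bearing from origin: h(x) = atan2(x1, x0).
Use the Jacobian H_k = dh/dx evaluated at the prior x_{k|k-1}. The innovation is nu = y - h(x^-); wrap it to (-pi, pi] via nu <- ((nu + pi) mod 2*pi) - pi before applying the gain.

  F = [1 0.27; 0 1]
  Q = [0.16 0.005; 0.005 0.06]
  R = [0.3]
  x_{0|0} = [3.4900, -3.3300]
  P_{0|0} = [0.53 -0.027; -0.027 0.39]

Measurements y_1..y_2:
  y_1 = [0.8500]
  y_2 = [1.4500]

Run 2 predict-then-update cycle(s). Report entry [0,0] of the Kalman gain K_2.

step 1: x^-=[2.5909, -3.3300]  P^-=[0.7039 0.0833; 0.0833 0.4500]  H_jac=[0.1871 0.1455]  S=[0.3387]  K=[0.4245; 0.2394]  nu=[1.7596]  x^+=[3.3379, -2.9088]  P^+=[0.6428 0.0489; 0.0489 0.4306]
step 2: x^-=[2.5525, -2.9088]  P^-=[0.8606 0.1701; 0.1701 0.4906]  H_jac=[0.1942 0.1704]  S=[0.3580]  K=[0.5479; 0.3259]  nu=[2.3005]  x^+=[3.8131, -2.1591]  P^+=[0.7531 0.1062; 0.1062 0.4526]

K[0,0] = 0.5479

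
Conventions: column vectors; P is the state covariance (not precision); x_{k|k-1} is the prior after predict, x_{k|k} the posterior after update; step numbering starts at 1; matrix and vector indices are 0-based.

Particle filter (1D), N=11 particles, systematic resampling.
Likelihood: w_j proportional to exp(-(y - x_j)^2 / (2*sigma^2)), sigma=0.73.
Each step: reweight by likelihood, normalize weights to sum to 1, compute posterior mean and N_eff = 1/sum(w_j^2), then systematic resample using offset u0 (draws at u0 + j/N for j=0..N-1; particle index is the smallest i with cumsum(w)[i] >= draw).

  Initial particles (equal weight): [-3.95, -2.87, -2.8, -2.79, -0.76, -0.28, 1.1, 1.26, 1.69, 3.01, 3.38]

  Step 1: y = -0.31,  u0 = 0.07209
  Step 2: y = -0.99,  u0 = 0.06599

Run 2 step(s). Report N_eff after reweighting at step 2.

step 1: w=[0.0000, 0.0010, 0.0014, 0.0015, 0.3916, 0.4732, 0.0733, 0.0469, 0.0111, 0.0000, 0.0000]  mean=-0.2825  Neff=2.5978  idx=[4, 4, 4, 4, 5, 5, 5, 5, 5, 6, 7]
step 2: w=[0.1370, 0.1370, 0.1370, 0.1370, 0.0897, 0.0897, 0.0897, 0.0897, 0.0897, 0.0024, 0.0012]  mean=-0.5378  Neff=8.6746  idx=[0, 1, 1, 2, 3, 3, 4, 5, 6, 7, 8]

N_eff = 8.6746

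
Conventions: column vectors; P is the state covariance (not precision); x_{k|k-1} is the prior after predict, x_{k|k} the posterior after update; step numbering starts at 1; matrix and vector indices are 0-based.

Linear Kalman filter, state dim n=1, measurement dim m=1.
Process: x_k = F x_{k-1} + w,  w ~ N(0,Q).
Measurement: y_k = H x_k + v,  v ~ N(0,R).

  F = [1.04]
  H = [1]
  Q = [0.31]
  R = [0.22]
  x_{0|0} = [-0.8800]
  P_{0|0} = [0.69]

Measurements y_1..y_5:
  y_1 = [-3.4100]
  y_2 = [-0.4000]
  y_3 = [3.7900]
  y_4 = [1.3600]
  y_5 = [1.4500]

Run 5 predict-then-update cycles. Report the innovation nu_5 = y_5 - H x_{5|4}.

step 1: x^-=[-0.9152]  P^-=[1.0563]  S=[1.2763]  K=[0.8276]  nu=[-2.4948]  x^+=[-2.9800]  P^+=[0.1821]
step 2: x^-=[-3.0992]  P^-=[0.5069]  S=[0.7269]  K=[0.6974]  nu=[2.6992]  x^+=[-1.2169]  P^+=[0.1534]
step 3: x^-=[-1.2656]  P^-=[0.4759]  S=[0.6959]  K=[0.6839]  nu=[5.0556]  x^+=[2.1918]  P^+=[0.1505]
step 4: x^-=[2.2795]  P^-=[0.4727]  S=[0.6927]  K=[0.6824]  nu=[-0.9195]  x^+=[1.6520]  P^+=[0.1501]
step 5: x^-=[1.7181]  P^-=[0.4724]  S=[0.6924]  K=[0.6823]  nu=[-0.2681]  x^+=[1.5352]  P^+=[0.1501]

innov = [-0.2681]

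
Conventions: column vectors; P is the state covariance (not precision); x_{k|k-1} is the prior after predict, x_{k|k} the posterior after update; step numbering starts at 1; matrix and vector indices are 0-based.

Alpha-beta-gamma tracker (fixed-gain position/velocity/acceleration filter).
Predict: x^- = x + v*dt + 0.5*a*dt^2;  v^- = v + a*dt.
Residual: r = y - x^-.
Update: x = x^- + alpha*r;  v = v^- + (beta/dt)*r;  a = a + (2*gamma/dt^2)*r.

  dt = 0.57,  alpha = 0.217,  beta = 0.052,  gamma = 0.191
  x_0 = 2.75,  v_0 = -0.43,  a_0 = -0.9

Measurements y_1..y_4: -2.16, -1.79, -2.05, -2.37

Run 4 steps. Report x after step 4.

x_post = -8.5344

step 1: x_pred=2.3587  r=-4.5187  x^+=1.3781  v^+=-1.3552  a^+=-6.2128
step 2: x_pred=-0.4036  r=-1.3864  x^+=-0.7045  v^+=-5.0230  a^+=-7.8429
step 3: x_pred=-4.8417  r=2.7917  x^+=-4.2359  v^+=-9.2388  a^+=-4.5606
step 4: x_pred=-10.2428  r=7.8728  x^+=-8.5344  v^+=-11.1201  a^+=4.6959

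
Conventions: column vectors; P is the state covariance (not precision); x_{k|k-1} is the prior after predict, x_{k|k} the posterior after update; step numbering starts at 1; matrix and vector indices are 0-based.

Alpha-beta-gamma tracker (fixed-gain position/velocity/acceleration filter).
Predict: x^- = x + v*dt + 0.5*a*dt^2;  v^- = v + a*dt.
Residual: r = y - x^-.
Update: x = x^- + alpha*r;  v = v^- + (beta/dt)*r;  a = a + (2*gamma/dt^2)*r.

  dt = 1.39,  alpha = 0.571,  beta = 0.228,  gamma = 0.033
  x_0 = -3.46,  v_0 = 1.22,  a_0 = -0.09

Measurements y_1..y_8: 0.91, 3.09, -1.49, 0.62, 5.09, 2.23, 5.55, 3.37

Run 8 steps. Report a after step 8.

a_post = -0.1280

step 1: x_pred=-1.8511  r=2.7611  x^+=-0.2745  v^+=1.5478  a^+=0.0043
step 2: x_pred=1.8811  r=1.2089  x^+=2.5714  v^+=1.7521  a^+=0.0456
step 3: x_pred=5.0509  r=-6.5409  x^+=1.3160  v^+=0.7426  a^+=-0.1778
step 4: x_pred=2.1765  r=-1.5565  x^+=1.2877  v^+=0.2401  a^+=-0.2310
step 5: x_pred=1.3984  r=3.6916  x^+=3.5063  v^+=0.5246  a^+=-0.1049
step 6: x_pred=4.1342  r=-1.9042  x^+=3.0469  v^+=0.0665  a^+=-0.1699
step 7: x_pred=2.9751  r=2.5749  x^+=4.4454  v^+=0.2526  a^+=-0.0820
step 8: x_pred=4.7173  r=-1.3473  x^+=3.9480  v^+=-0.0823  a^+=-0.1280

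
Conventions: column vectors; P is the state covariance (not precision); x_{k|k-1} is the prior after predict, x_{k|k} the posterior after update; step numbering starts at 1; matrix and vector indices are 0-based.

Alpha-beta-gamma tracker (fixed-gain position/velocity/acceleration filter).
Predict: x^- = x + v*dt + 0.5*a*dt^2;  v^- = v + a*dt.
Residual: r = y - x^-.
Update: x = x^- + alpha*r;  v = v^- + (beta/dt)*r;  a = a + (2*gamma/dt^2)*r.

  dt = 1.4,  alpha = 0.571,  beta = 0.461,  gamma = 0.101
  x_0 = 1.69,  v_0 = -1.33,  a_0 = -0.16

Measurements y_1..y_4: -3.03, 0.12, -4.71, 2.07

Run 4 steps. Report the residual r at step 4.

step 1: x_pred=-0.3288  r=-2.7012  x^+=-1.8712  v^+=-2.4435  a^+=-0.4384
step 2: x_pred=-5.7217  r=5.8417  x^+=-2.3861  v^+=-1.1336  a^+=0.1637
step 3: x_pred=-3.8128  r=-0.8972  x^+=-4.3251  v^+=-1.2000  a^+=0.0712
step 4: x_pred=-5.9353  r=8.0053  x^+=-1.3643  v^+=1.5357  a^+=0.8962

resid = 8.0053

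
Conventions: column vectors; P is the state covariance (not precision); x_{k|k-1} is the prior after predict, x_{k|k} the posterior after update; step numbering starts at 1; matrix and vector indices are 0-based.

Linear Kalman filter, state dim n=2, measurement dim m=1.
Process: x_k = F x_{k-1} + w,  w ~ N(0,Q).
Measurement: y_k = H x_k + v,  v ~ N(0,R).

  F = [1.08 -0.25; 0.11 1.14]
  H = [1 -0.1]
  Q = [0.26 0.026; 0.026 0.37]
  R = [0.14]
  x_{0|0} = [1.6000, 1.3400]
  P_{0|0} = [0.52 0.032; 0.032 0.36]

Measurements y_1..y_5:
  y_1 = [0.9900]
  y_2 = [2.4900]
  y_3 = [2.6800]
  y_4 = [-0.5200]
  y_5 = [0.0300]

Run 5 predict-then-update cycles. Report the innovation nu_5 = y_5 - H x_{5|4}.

step 1: x^-=[1.3930, 1.7036]  P^-=[0.8717 0.0237; 0.0237 0.8522]  S=[1.0155]  K=[0.8561; -0.0606]  nu=[-0.2326]  x^+=[1.1938, 1.7177]  P^+=[0.1275 0.0764; 0.0764 0.8484]
step 2: x^-=[0.8599, 2.0895]  P^-=[0.4205 -0.1087; -0.1087 1.4933]  S=[0.5972]  K=[0.7223; -0.4322]  nu=[1.8390]  x^+=[2.1883, 1.2947]  P^+=[0.1089 0.0777; 0.0777 1.3818]
step 3: x^-=[2.0397, 1.7167]  P^-=[0.4314 -0.2614; -0.2614 2.1866]  S=[0.6456]  K=[0.7088; -0.7436]  nu=[0.8120]  x^+=[2.6152, 1.1130]  P^+=[0.1071 0.0789; 0.0789 1.8296]
step 4: x^-=[2.5462, 1.5565]  P^-=[0.4567 -0.3878; -0.3878 2.7689]  S=[0.7020]  K=[0.7059; -0.9469]  nu=[-2.9105]  x^+=[0.4917, 4.3125]  P^+=[0.1070 0.0814; 0.0814 2.1395]
step 5: x^-=[-0.5470, 4.9703]  P^-=[0.4745 -0.4731; -0.4731 3.1722]  S=[0.7409]  K=[0.7044; -1.0667]  nu=[1.0741]  x^+=[0.2095, 3.8246]  P^+=[0.1070 0.0836; 0.0836 2.3291]

innov = [1.0741]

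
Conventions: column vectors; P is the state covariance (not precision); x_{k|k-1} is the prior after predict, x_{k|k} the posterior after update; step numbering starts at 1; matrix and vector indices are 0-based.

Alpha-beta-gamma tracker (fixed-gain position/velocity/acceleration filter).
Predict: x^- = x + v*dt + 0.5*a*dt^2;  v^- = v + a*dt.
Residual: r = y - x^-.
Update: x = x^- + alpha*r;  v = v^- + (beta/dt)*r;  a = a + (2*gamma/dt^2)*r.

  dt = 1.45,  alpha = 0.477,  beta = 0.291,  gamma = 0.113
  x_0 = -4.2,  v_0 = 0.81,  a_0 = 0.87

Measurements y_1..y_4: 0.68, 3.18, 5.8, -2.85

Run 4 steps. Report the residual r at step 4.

resid = -18.5281

step 1: x_pred=-2.1109  r=2.7909  x^+=-0.7796  v^+=2.6316  a^+=1.1700
step 2: x_pred=4.2661  r=-1.0861  x^+=3.7481  v^+=4.1101  a^+=1.0532
step 3: x_pred=10.8150  r=-5.0150  x^+=8.4228  v^+=4.6309  a^+=0.5142
step 4: x_pred=15.6781  r=-18.5281  x^+=6.8402  v^+=1.6580  a^+=-1.4774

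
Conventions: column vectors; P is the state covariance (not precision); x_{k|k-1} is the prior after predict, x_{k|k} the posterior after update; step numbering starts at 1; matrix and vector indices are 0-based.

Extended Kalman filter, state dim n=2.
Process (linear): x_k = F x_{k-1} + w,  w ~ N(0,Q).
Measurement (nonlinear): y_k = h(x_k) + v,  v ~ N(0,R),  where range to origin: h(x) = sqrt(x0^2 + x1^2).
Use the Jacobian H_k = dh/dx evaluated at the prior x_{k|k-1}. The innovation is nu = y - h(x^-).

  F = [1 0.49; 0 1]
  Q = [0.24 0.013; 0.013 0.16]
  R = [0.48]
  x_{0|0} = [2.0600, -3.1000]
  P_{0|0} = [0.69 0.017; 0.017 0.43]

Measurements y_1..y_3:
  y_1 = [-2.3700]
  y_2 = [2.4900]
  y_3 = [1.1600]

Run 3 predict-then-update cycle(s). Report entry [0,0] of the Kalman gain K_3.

K[0,0] = 0.6423

step 1: x^-=[0.5410, -3.1000]  P^-=[1.0499 0.2407; 0.2407 0.5900]  H_jac=[0.1719 -0.9851]  S=[1.0021]  K=[-0.0565; -0.5387]  nu=[-5.5169]  x^+=[0.8527, -0.1279]  P^+=[1.0467 0.2102; 0.2102 0.2992]
step 2: x^-=[0.7900, -0.1279]  P^-=[1.5645 0.3698; 0.3698 0.4592]  H_jac=[0.9871 -0.1599]  S=[1.8996]  K=[0.7819; 0.1535]  nu=[1.6897]  x^+=[2.1112, 0.1315]  P^+=[0.4032 0.1418; 0.1418 0.4144]
step 3: x^-=[2.1756, 0.1315]  P^-=[0.8816 0.3578; 0.3578 0.5744]  H_jac=[0.9982 0.0603]  S=[1.4036]  K=[0.6423; 0.2792]  nu=[-1.0196]  x^+=[1.5207, -0.1532]  P^+=[0.3025 0.1061; 0.1061 0.4650]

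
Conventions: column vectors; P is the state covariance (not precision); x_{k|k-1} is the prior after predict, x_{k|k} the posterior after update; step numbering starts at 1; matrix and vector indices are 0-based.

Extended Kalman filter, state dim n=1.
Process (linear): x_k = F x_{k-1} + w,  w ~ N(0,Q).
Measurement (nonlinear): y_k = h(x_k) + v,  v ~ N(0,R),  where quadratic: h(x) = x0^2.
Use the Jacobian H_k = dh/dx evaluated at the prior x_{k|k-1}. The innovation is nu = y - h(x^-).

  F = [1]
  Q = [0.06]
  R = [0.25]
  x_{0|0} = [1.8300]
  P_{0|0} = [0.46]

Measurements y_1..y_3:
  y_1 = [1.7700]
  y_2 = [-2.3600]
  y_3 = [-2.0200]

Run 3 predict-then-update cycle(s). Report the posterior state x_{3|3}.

step 1: x^-=[1.8300]  P^-=[0.5200]  H_jac=[3.6600]  S=[7.2157]  K=[0.2638]  nu=[-1.5789]  x^+=[1.4136]  P^+=[0.0180]
step 2: x^-=[1.4136]  P^-=[0.0780]  H_jac=[2.8271]  S=[0.8735]  K=[0.2525]  nu=[-4.3581]  x^+=[0.3132]  P^+=[0.0223]
step 3: x^-=[0.3132]  P^-=[0.0823]  H_jac=[0.6264]  S=[0.2823]  K=[0.1827]  nu=[-2.1181]  x^+=[-0.0737]  P^+=[0.0729]

x_post = [-0.0737]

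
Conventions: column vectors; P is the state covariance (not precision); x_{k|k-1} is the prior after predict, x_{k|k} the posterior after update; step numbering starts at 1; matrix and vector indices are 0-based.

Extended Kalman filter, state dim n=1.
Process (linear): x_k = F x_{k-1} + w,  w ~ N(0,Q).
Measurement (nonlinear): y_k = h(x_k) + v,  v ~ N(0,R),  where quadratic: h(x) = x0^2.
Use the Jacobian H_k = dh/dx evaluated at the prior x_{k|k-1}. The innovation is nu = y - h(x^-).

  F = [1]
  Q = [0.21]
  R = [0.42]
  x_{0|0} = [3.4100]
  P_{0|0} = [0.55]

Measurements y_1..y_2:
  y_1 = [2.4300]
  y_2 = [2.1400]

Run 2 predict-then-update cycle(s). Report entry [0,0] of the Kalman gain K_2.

K[0,0] = 0.2166

step 1: x^-=[3.4100]  P^-=[0.7600]  H_jac=[6.8200]  S=[35.7694]  K=[0.1449]  nu=[-9.1981]  x^+=[2.0771]  P^+=[0.0089]
step 2: x^-=[2.0771]  P^-=[0.2189]  H_jac=[4.1543]  S=[4.1982]  K=[0.2166]  nu=[-2.1745]  x^+=[1.6061]  P^+=[0.0219]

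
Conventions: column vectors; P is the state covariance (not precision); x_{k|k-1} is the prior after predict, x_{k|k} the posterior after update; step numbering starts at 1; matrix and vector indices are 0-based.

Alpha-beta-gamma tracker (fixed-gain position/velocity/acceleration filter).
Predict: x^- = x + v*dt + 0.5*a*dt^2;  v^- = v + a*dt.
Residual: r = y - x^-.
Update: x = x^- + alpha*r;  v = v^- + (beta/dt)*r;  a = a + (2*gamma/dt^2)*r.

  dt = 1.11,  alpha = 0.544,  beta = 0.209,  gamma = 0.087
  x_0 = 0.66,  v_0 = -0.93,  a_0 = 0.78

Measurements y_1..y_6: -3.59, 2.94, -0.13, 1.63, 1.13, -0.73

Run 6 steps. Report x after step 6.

step 1: x_pred=0.1082  r=-3.6982  x^+=-1.9036  v^+=-0.7605  a^+=0.2577
step 2: x_pred=-2.5890  r=5.5290  x^+=0.4188  v^+=0.5666  a^+=1.0386
step 3: x_pred=1.6875  r=-1.8175  x^+=0.6988  v^+=1.3772  a^+=0.7819
step 4: x_pred=2.7091  r=-1.0791  x^+=2.1221  v^+=2.0419  a^+=0.6295
step 5: x_pred=4.7764  r=-3.6464  x^+=2.7927  v^+=2.0540  a^+=0.1145
step 6: x_pred=5.1433  r=-5.8733  x^+=1.9482  v^+=1.0753  a^+=-0.7149

x_post = 1.9482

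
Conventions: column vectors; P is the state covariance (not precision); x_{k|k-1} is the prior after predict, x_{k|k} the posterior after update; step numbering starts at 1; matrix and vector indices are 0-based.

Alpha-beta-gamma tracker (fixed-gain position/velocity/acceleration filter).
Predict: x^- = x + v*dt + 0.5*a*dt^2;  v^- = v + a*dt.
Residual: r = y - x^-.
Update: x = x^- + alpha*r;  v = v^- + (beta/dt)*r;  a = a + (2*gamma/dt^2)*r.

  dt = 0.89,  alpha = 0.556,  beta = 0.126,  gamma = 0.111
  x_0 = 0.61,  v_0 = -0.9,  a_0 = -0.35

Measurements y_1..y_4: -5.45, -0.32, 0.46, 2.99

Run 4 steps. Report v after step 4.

v_post = -0.1538

step 1: x_pred=-0.3296  r=-5.1204  x^+=-3.1766  v^+=-1.9364  a^+=-1.7851
step 2: x_pred=-5.6069  r=5.2869  x^+=-2.6674  v^+=-2.7766  a^+=-0.3033
step 3: x_pred=-5.2587  r=5.7187  x^+=-2.0791  v^+=-2.2370  a^+=1.2995
step 4: x_pred=-3.5554  r=6.5454  x^+=0.0839  v^+=-0.1538  a^+=3.1339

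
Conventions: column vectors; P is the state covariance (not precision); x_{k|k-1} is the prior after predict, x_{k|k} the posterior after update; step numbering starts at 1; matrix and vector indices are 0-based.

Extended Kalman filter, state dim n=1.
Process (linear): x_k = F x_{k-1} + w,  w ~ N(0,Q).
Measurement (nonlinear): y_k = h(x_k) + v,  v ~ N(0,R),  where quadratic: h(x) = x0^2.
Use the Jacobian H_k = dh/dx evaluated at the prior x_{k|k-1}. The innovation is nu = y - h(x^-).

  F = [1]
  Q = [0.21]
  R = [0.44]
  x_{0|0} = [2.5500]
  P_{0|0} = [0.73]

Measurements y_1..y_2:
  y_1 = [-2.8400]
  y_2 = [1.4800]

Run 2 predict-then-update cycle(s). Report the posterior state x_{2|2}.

step 1: x^-=[2.5500]  P^-=[0.9400]  H_jac=[5.1000]  S=[24.8894]  K=[0.1926]  nu=[-9.3425]  x^+=[0.7505]  P^+=[0.0166]
step 2: x^-=[0.7505]  P^-=[0.2266]  H_jac=[1.5010]  S=[0.9506]  K=[0.3578]  nu=[0.9167]  x^+=[1.0786]  P^+=[0.1049]

x_post = [1.0786]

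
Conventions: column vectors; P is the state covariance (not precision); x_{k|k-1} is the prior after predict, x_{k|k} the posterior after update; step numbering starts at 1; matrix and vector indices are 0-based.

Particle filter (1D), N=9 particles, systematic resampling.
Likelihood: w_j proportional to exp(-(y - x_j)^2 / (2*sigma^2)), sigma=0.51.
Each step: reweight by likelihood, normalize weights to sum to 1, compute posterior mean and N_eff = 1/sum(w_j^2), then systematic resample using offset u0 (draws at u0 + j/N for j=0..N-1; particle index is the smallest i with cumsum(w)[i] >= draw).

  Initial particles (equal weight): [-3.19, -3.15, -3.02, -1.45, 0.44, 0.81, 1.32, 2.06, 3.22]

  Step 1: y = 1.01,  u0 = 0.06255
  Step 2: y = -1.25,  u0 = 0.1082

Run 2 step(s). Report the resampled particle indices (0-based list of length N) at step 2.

resampled_idx = [0, 0, 0, 0, 1, 1, 1, 1, 4]

step 1: w=[0.0000, 0.0000, 0.0000, 0.0000, 0.2219, 0.3837, 0.3445, 0.0498, 0.0000]  mean=0.9659  Neff=3.1478  idx=[4, 4, 5, 5, 5, 6, 6, 6, 7]
step 2: w=[0.4524, 0.4524, 0.0314, 0.0314, 0.0314, 0.0003, 0.0003, 0.0003, 0.0000]  mean=0.4758  Neff=2.4257  idx=[0, 0, 0, 0, 1, 1, 1, 1, 4]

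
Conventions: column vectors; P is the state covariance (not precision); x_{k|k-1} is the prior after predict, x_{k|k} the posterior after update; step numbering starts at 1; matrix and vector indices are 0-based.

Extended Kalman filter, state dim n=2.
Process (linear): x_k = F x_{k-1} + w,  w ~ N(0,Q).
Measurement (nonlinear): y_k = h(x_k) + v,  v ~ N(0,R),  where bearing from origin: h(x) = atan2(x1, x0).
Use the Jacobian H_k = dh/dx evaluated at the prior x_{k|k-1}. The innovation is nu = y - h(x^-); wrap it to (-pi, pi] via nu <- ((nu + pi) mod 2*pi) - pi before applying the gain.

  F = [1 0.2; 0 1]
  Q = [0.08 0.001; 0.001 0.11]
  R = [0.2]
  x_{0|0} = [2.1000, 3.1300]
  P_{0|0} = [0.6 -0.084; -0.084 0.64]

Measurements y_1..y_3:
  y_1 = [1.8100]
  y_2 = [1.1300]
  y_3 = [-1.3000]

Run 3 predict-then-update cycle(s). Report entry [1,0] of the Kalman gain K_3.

step 1: x^-=[2.7260, 3.1300]  P^-=[0.6720 0.0450; 0.0450 0.7500]  H_jac=[-0.1817 0.1582]  S=[0.2384]  K=[-0.4823; 0.4636]  nu=[0.9557]  x^+=[2.2650, 3.5730]  P^+=[0.6165 0.0983; 0.0983 0.6988]
step 2: x^-=[2.9797, 3.5730]  P^-=[0.7638 0.2390; 0.2390 0.8088]  H_jac=[-0.1651 0.1377]  S=[0.2253]  K=[-0.4136; 0.3191]  nu=[0.2543]  x^+=[2.8745, 3.6542]  P^+=[0.7253 0.2688; 0.2688 0.7858]
step 3: x^-=[3.6053, 3.6542]  P^-=[0.9442 0.4269; 0.4269 0.8958]  H_jac=[-0.1387 0.1368]  S=[0.2187]  K=[-0.3316; 0.2897]  nu=[-2.0921]  x^+=[4.2990, 3.0481]  P^+=[0.9202 0.4480; 0.4480 0.8775]

K[1,0] = 0.2897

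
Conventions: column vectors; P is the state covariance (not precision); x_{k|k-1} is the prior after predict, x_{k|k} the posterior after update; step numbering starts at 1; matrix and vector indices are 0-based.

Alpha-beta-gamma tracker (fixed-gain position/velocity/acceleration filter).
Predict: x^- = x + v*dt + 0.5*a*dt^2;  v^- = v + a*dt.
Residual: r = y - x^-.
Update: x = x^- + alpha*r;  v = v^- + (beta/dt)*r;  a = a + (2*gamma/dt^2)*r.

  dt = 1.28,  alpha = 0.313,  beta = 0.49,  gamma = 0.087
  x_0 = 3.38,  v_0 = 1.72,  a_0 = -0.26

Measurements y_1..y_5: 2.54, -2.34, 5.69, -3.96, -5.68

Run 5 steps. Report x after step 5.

x_post = -6.3279

step 1: x_pred=5.3686  r=-2.8286  x^+=4.4833  v^+=0.3044  a^+=-0.5604
step 2: x_pred=4.4138  r=-6.7538  x^+=2.2998  v^+=-2.9984  a^+=-1.2777
step 3: x_pred=-2.5847  r=8.2747  x^+=0.0053  v^+=-1.4661  a^+=-0.3989
step 4: x_pred=-2.1981  r=-1.7619  x^+=-2.7496  v^+=-2.6511  a^+=-0.5860
step 5: x_pred=-6.6231  r=0.9431  x^+=-6.3279  v^+=-3.0402  a^+=-0.4858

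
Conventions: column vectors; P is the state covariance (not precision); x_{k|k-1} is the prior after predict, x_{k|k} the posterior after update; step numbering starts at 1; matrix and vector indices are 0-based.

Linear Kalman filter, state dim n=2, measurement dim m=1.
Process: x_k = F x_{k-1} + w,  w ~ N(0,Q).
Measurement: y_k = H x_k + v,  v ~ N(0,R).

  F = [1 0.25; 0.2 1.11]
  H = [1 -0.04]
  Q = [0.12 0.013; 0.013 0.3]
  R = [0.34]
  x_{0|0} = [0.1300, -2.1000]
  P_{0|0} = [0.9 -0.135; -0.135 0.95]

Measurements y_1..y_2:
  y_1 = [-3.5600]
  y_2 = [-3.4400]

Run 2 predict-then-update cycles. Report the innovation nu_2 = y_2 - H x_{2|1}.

step 1: x^-=[-0.3950, -2.3050]  P^-=[1.0119 0.3000; 0.3000 1.4466]  S=[1.3302]  K=[0.7517; 0.1821]  nu=[-3.2572]  x^+=[-2.8434, -2.8980]  P^+=[0.2603 0.1180; 0.1180 1.4025]
step 2: x^-=[-3.5679, -3.7854]  P^-=[0.5269 0.5911; 0.5911 2.0908]  S=[0.8230]  K=[0.6115; 0.6166]  nu=[-0.0236]  x^+=[-3.5823, -3.8000]  P^+=[0.2192 0.2808; 0.2808 1.7779]

innov = [-0.0236]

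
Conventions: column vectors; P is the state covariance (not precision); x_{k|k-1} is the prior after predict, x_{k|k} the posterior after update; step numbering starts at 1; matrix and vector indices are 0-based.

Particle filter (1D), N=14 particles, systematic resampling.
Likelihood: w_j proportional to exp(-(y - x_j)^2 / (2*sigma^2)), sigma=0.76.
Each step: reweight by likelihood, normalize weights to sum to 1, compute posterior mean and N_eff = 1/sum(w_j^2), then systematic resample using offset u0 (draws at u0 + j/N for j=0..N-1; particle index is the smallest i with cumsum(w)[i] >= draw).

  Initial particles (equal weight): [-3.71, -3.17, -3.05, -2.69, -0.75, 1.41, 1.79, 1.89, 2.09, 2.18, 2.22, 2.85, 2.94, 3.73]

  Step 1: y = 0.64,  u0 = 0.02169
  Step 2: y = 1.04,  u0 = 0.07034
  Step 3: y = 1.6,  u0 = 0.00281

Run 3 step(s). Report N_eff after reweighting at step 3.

N_eff = 13.8919

step 1: w=[0.0000, 0.0000, 0.0000, 0.0000, 0.1047, 0.3337, 0.1774, 0.1441, 0.0903, 0.0715, 0.0642, 0.0081, 0.0057, 0.0001]  mean=1.5096  Neff=5.2075  idx=[4, 4, 5, 5, 5, 5, 6, 6, 6, 7, 7, 8, 9, 10]
step 2: w=[0.0082, 0.0082, 0.1169, 0.1169, 0.1169, 0.1169, 0.0808, 0.0808, 0.0808, 0.0704, 0.0704, 0.0507, 0.0427, 0.0394]  mean=1.6335  Neff=11.0832  idx=[2, 3, 3, 4, 4, 5, 6, 7, 7, 8, 9, 10, 12, 13]
step 3: w=[0.0745, 0.0745, 0.0745, 0.0745, 0.0745, 0.0745, 0.0745, 0.0745, 0.0745, 0.0745, 0.0714, 0.0714, 0.0574, 0.0551]  mean=1.6806  Neff=13.8919  idx=[0, 0, 1, 2, 3, 4, 5, 6, 7, 8, 9, 10, 11, 12]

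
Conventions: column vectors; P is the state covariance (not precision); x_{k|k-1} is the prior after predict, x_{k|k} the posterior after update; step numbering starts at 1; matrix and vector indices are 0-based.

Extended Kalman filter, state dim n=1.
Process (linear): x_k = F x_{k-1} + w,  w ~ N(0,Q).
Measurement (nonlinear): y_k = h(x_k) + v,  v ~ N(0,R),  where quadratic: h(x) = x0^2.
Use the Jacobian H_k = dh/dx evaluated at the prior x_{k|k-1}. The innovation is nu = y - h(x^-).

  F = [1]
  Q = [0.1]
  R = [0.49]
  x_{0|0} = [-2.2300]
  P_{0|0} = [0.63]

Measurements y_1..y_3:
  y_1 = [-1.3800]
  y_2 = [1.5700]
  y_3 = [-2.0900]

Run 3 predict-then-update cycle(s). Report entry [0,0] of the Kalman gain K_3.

step 1: x^-=[-2.2300]  P^-=[0.7300]  H_jac=[-4.4600]  S=[15.0109]  K=[-0.2169]  nu=[-6.3529]  x^+=[-0.8521]  P^+=[0.0238]
step 2: x^-=[-0.8521]  P^-=[0.1238]  H_jac=[-1.7042]  S=[0.8496]  K=[-0.2484]  nu=[0.8440]  x^+=[-1.0617]  P^+=[0.0714]
step 3: x^-=[-1.0617]  P^-=[0.1714]  H_jac=[-2.1234]  S=[1.2629]  K=[-0.2882]  nu=[-3.2172]  x^+=[-0.1344]  P^+=[0.0665]

K[0,0] = -0.2882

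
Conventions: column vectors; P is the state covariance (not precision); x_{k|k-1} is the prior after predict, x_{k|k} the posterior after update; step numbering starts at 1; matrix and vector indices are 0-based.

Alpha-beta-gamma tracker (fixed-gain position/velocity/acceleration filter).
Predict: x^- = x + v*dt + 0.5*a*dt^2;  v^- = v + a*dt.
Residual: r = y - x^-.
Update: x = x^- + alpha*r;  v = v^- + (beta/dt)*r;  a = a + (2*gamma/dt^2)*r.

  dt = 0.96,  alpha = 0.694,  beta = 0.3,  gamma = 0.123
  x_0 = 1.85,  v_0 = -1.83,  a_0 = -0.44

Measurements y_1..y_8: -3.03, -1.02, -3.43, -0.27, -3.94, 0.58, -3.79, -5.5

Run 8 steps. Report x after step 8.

x_post = -3.6263

step 1: x_pred=-0.1096  r=-2.9204  x^+=-2.1363  v^+=-3.1650  a^+=-1.2195
step 2: x_pred=-5.7367  r=4.7167  x^+=-2.4633  v^+=-2.8618  a^+=0.0395
step 3: x_pred=-5.1925  r=1.7625  x^+=-3.9693  v^+=-2.2731  a^+=0.5099
step 4: x_pred=-5.9166  r=5.6466  x^+=-1.9978  v^+=-0.0191  a^+=2.0172
step 5: x_pred=-1.0866  r=-2.8534  x^+=-3.0669  v^+=1.0257  a^+=1.2555
step 6: x_pred=-1.5036  r=2.0836  x^+=-0.0576  v^+=2.8822  a^+=1.8117
step 7: x_pred=3.5441  r=-7.3341  x^+=-1.5458  v^+=2.3295  a^+=-0.1460
step 8: x_pred=0.6233  r=-6.1233  x^+=-3.6263  v^+=0.2758  a^+=-1.7804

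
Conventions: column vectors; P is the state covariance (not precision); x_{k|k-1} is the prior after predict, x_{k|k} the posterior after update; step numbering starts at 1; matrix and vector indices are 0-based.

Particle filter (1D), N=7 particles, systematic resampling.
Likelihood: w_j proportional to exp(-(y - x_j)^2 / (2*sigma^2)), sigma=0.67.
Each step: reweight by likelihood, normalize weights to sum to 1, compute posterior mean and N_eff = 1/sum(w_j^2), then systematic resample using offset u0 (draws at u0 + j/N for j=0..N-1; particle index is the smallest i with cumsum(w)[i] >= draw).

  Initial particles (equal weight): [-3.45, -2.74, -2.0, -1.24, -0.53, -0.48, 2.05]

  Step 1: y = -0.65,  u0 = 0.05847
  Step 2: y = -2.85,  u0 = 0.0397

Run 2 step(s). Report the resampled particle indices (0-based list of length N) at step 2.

resampled_idx = [0, 0, 0, 1, 1, 1, 1]

step 1: w=[0.0001, 0.0028, 0.0474, 0.2449, 0.3552, 0.3495, 0.0001]  mean=-0.7622  Neff=3.2199  idx=[3, 3, 4, 4, 4, 5, 5]
step 2: w=[0.4539, 0.4539, 0.0203, 0.0203, 0.0203, 0.0156, 0.0156]  mean=-1.1730  Neff=2.4163  idx=[0, 0, 0, 1, 1, 1, 1]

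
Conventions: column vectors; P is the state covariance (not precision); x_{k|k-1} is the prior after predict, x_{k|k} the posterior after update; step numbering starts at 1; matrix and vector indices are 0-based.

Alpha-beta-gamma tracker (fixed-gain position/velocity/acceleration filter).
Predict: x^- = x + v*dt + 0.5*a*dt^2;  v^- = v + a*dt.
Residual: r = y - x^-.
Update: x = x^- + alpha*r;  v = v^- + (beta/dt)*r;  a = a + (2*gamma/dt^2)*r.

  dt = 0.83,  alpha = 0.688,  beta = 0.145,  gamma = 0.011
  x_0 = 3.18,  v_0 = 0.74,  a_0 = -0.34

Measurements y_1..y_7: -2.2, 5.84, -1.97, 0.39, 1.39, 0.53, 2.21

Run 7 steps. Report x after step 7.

step 1: x_pred=3.6771  r=-5.8771  x^+=-0.3663  v^+=-0.5689  a^+=-0.5277
step 2: x_pred=-1.0203  r=6.8603  x^+=3.6996  v^+=0.1916  a^+=-0.3086
step 3: x_pred=3.7523  r=-5.7223  x^+=-0.1846  v^+=-1.0642  a^+=-0.4913
step 4: x_pred=-1.2372  r=1.6272  x^+=-0.1177  v^+=-1.1878  a^+=-0.4394
step 5: x_pred=-1.2549  r=2.6449  x^+=0.5648  v^+=-1.0904  a^+=-0.3549
step 6: x_pred=-0.4625  r=0.9925  x^+=0.2203  v^+=-1.2116  a^+=-0.3232
step 7: x_pred=-0.8966  r=3.1066  x^+=1.2407  v^+=-0.9371  a^+=-0.2240

x_post = 1.2407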